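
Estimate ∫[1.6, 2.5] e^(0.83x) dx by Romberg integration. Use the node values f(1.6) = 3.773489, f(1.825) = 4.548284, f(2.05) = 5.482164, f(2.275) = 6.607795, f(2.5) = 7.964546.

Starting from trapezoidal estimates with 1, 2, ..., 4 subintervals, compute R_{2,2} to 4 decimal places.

R_{0,0} (trapezoid, 1 panel, h=0.9000): 5.282116
R_{1,0} (trapezoid, 2 panels, h=0.4500): 5.108032
R_{2,0} (trapezoid, 4 panels, h=0.2250): 5.064134
R_{1,1} = 5.108032 + (5.108032 − 5.282116)/3 = 5.050004
R_{2,1} = 5.064134 + (5.064134 − 5.108032)/3 = 5.049501
R_{2,2} = 5.049501 + (5.049501 − 5.050004)/15 = 5.049467

5.0495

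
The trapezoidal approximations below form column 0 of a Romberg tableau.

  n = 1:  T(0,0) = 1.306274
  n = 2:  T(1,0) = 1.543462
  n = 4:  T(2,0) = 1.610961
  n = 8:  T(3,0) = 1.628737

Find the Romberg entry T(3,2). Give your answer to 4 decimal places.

1.6347

T(2,1) = 1.610961 + (1.610961 − 1.543462)/3 = 1.633461
T(3,1) = 1.628737 + (1.628737 − 1.610961)/3 = 1.634662
T(3,2) = 1.634662 + (1.634662 − 1.633461)/15 = 1.634742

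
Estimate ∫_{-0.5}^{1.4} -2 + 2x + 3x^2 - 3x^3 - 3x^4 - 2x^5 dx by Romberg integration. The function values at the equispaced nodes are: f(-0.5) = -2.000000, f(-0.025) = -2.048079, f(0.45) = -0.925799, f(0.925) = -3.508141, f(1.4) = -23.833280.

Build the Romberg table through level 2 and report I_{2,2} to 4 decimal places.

I_{0,0} (trapezoid, 1 panel, h=1.9000): -24.541616
I_{1,0} (trapezoid, 2 panels, h=0.9500): -13.150317
I_{2,0} (trapezoid, 4 panels, h=0.4750): -9.214363
I_{1,1} = -13.150317 + (-13.150317 − (-24.541616))/3 = -9.353217
I_{2,1} = -9.214363 + (-9.214363 − (-13.150317))/3 = -7.902378
I_{2,2} = -7.902378 + (-7.902378 − (-9.353217))/15 = -7.805655

-7.8057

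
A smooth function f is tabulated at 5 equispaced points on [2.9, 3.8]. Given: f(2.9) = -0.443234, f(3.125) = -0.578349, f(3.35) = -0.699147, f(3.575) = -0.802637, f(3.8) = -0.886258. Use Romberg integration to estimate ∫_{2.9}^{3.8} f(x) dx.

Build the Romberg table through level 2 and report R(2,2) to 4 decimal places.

R(0,0) (trapezoid, 1 panel, h=0.9000): -0.598271
R(1,0) (trapezoid, 2 panels, h=0.4500): -0.613752
R(2,0) (trapezoid, 4 panels, h=0.2250): -0.617598
R(1,1) = -0.613752 + (-0.613752 − (-0.598271))/3 = -0.618912
R(2,1) = -0.617598 + (-0.617598 − (-0.613752))/3 = -0.618880
R(2,2) = -0.618880 + (-0.618880 − (-0.618912))/15 = -0.618878

-0.6189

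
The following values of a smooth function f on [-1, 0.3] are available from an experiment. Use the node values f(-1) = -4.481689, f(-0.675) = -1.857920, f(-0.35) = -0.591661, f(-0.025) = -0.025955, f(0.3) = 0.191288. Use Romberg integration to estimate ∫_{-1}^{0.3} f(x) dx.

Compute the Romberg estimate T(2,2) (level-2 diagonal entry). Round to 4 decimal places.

T(0,0) (trapezoid, 1 panel, h=1.3000): -2.788761
T(1,0) (trapezoid, 2 panels, h=0.6500): -1.778960
T(2,0) (trapezoid, 4 panels, h=0.3250): -1.501739
T(1,1) = -1.778960 + (-1.778960 − (-2.788761))/3 = -1.442360
T(2,1) = -1.501739 + (-1.501739 − (-1.778960))/3 = -1.409332
T(2,2) = -1.409332 + (-1.409332 − (-1.442360))/15 = -1.407130

-1.4071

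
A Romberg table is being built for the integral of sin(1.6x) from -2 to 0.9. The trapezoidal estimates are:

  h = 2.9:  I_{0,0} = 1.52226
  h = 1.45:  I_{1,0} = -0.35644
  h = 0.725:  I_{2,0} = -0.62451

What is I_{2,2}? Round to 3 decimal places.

-0.696

Richardson extrapolation on the trapezoidal column (denominator 4−1=3):
I_{1,1} = -0.35644 + (-0.35644 − 1.52226)/3 = -0.98267
I_{2,1} = -0.62451 + (-0.62451 − (-0.35644))/3 = -0.71387
I_{2,2} = -0.71387 + (-0.71387 − (-0.98267))/15 = -0.69595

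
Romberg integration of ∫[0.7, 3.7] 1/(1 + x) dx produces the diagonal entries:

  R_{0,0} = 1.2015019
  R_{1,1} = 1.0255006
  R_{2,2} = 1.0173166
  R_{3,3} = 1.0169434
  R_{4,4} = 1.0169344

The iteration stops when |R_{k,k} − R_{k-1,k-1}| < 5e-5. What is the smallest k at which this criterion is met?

|R_{1,1} − R_{0,0}| = 0.1760013 ≥ 5e-5
|R_{2,2} − R_{1,1}| = 0.0081840 ≥ 5e-5
|R_{3,3} − R_{2,2}| = 0.0003732 ≥ 5e-5
|R_{4,4} − R_{3,3}| = 0.0000090 < 5e-5

k = 4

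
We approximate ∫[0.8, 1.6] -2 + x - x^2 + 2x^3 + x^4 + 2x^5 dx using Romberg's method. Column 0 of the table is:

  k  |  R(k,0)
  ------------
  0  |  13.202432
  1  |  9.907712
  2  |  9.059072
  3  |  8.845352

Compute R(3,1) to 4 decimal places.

Richardson extrapolation on the trapezoidal column (denominator 4−1=3):
R(3,1) = 8.845352 + (8.845352 − 9.059072)/3 = 8.774112

8.7741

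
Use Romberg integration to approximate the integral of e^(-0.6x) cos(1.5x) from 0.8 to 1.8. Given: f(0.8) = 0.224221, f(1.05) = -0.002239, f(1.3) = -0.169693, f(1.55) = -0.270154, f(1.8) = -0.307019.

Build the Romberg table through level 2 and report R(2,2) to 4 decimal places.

R(0,0) (trapezoid, 1 panel, h=1.0000): -0.041399
R(1,0) (trapezoid, 2 panels, h=0.5000): -0.105546
R(2,0) (trapezoid, 4 panels, h=0.2500): -0.120871
R(1,1) = -0.105546 + (-0.105546 − (-0.041399))/3 = -0.126928
R(2,1) = -0.120871 + (-0.120871 − (-0.105546))/3 = -0.125979
R(2,2) = -0.125979 + (-0.125979 − (-0.126928))/15 = -0.125916

-0.1259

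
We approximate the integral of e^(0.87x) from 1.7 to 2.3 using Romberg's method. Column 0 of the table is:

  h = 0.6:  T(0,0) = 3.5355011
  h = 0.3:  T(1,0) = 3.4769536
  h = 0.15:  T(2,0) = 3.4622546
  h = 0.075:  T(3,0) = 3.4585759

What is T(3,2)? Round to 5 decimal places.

T(2,1) = (4·3.4622546 − 3.4769536) / 3 = 3.4573549
T(3,1) = 3.4585759 + (3.4585759 − 3.4622546)/3 = 3.4573497
T(3,2) = (16·3.4573497 − 3.4573549) / 15 = 3.4573494

3.45735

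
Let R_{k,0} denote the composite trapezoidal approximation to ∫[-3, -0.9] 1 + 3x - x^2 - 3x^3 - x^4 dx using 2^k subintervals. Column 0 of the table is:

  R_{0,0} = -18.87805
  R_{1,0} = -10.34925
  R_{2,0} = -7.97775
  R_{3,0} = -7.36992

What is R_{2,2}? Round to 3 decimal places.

Richardson extrapolation on the trapezoidal column (denominator 4−1=3):
R_{1,1} = (4·(-10.34925) − (-18.87805)) / 3 = -7.50632
R_{2,1} = -7.97775 + (-7.97775 − (-10.34925))/3 = -7.18725
R_{2,2} = -7.18725 + (-7.18725 − (-7.50632))/15 = -7.16598

-7.166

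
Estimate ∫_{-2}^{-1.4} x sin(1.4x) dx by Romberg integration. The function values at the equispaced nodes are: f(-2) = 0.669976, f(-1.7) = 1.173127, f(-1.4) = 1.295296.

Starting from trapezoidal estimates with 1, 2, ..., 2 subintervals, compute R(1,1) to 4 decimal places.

R(0,0) (trapezoid, 1 panel, h=0.6000): 0.589582
R(1,0) (trapezoid, 2 panels, h=0.3000): 0.646729
R(1,1) = 0.646729 + (0.646729 − 0.589582)/3 = 0.665778

0.6658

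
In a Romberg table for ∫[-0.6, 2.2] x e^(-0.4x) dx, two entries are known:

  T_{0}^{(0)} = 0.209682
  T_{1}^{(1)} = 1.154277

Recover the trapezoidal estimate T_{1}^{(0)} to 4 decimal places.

From T_{1}^{(1)} = (4·T_{1}^{(0)} − T_{0}^{(0)})/3, solve for T_{1}^{(0)}:
4·T_{1}^{(0)} = 3·1.154277 + 0.209682 = 3.672513
T_{1}^{(0)} = 0.918128

0.9181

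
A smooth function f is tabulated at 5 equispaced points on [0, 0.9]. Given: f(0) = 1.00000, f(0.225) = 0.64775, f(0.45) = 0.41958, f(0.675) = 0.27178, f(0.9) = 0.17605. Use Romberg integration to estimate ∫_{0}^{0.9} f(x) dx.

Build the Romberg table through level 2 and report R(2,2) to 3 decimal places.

R(0,0) (trapezoid, 1 panel, h=0.9000): 0.52922
R(1,0) (trapezoid, 2 panels, h=0.4500): 0.45342
R(2,0) (trapezoid, 4 panels, h=0.2250): 0.43361
R(1,1) = 0.45342 + (0.45342 − 0.52922)/3 = 0.42815
R(2,1) = 0.43361 + (0.43361 − 0.45342)/3 = 0.42701
R(2,2) = 0.42701 + (0.42701 − 0.42815)/15 = 0.42693

0.427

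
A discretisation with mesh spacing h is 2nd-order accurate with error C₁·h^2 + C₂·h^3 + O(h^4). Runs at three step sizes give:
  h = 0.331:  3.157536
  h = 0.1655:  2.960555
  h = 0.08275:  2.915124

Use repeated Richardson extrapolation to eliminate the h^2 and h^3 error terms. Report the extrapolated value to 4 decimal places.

First eliminate the h^2 term (factor 2^2 = 4):
  B₁ = (4·2.960555 − 3.157536)/3 = 2.894895
  B₂ = (4·2.915124 − 2.960555)/3 = 2.899980
Then eliminate the h^3 term (factor 2^3 = 8):
  (8·2.899980 − 2.894895)/7 = 2.900706

2.9007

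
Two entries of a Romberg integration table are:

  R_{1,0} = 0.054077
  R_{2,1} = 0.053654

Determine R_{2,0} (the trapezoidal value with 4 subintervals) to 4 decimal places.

0.0538

From R_{2,1} = (4·R_{2,0} − R_{1,0})/3, solve for R_{2,0}:
4·R_{2,0} = 3·0.053654 + 0.054077 = 0.215039
R_{2,0} = 0.053760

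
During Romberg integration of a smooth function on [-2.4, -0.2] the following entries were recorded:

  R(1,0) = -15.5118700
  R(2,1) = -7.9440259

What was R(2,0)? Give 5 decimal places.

From R(2,1) = (4·R(2,0) − R(1,0))/3, solve for R(2,0):
4·R(2,0) = 3·(-7.9440259) + (-15.5118700) = -39.3439477
R(2,0) = -9.8359869

-9.83599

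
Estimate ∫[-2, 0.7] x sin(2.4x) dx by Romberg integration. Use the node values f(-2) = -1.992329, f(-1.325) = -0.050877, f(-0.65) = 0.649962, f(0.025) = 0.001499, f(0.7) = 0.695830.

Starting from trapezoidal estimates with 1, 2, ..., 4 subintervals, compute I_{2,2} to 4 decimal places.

I_{0,0} (trapezoid, 1 panel, h=2.7000): -1.750274
I_{1,0} (trapezoid, 2 panels, h=1.3500): 0.002312
I_{2,0} (trapezoid, 4 panels, h=0.6750): -0.032174
I_{1,1} = 0.002312 + (0.002312 − (-1.750274))/3 = 0.586507
I_{2,1} = -0.032174 + (-0.032174 − 0.002312)/3 = -0.043669
I_{2,2} = -0.043669 + (-0.043669 − 0.586507)/15 = -0.085681

-0.0857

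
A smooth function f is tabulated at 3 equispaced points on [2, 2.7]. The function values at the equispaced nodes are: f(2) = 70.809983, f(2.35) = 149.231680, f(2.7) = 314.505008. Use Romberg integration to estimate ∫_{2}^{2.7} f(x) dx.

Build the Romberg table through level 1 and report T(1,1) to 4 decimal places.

T(0,0) (trapezoid, 1 panel, h=0.7000): 134.860247
T(1,0) (trapezoid, 2 panels, h=0.3500): 119.661211
T(1,1) = 119.661211 + (119.661211 − 134.860247)/3 = 114.594866

114.5949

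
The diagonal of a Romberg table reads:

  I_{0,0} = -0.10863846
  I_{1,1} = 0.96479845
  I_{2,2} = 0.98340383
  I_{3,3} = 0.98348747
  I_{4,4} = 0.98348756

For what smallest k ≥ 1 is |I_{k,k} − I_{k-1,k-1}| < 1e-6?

k = 4

|I_{1,1} − I_{0,0}| = 1.07343691 ≥ 1e-6
|I_{2,2} − I_{1,1}| = 0.01860538 ≥ 1e-6
|I_{3,3} − I_{2,2}| = 0.00008364 ≥ 1e-6
|I_{4,4} − I_{3,3}| = 0.00000009 < 1e-6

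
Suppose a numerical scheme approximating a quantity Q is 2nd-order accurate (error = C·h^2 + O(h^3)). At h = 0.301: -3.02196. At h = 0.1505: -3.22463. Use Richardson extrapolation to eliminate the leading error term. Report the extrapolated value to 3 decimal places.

-3.292

Extrapolated value = (4·A(h/2) − A(h)) / (4 − 1)
= (4·(-3.22463) − (-3.02196)) / 3
= -9.87656 / 3 = -3.29219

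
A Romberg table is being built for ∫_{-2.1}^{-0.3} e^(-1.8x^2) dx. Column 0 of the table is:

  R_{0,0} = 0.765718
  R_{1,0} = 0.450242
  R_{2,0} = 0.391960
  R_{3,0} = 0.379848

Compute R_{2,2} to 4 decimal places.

R_{1,1} = (4·0.450242 − 0.765718) / 3 = 0.345083
R_{2,1} = (4·0.391960 − 0.450242) / 3 = 0.372533
R_{2,2} = 0.372533 + (0.372533 − 0.345083)/15 = 0.374363

0.3744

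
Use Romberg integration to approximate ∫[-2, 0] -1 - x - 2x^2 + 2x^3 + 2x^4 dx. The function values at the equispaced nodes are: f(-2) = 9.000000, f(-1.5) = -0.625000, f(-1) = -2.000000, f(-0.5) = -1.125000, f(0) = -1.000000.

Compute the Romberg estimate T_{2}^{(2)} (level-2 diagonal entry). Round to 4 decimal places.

T_{0}^{(0)} (trapezoid, 1 panel, h=2.0000): 8.000000
T_{1}^{(0)} (trapezoid, 2 panels, h=1.0000): 2.000000
T_{2}^{(0)} (trapezoid, 4 panels, h=0.5000): 0.125000
T_{1}^{(1)} = 2.000000 + (2.000000 − 8.000000)/3 = 0.000000
T_{2}^{(1)} = 0.125000 + (0.125000 − 2.000000)/3 = -0.500000
T_{2}^{(2)} = -0.500000 + (-0.500000 − 0.000000)/15 = -0.533333

-0.5333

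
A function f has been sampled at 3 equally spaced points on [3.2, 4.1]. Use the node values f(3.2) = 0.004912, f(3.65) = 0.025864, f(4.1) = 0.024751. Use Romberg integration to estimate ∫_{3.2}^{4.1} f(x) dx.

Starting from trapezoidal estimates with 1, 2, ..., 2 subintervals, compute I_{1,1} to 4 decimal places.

I_{0,0} (trapezoid, 1 panel, h=0.9000): 0.013348
I_{1,0} (trapezoid, 2 panels, h=0.4500): 0.018313
I_{1,1} = 0.018313 + (0.018313 − 0.013348)/3 = 0.019968

0.0200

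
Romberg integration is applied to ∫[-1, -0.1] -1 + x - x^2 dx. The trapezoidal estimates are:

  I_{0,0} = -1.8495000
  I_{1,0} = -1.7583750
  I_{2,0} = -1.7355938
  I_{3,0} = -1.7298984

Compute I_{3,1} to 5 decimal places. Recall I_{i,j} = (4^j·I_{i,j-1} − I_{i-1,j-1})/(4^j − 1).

Richardson extrapolation on the trapezoidal column (denominator 4−1=3):
I_{3,1} = (4·(-1.7298984) − (-1.7355938)) / 3 = -1.7279999

-1.72800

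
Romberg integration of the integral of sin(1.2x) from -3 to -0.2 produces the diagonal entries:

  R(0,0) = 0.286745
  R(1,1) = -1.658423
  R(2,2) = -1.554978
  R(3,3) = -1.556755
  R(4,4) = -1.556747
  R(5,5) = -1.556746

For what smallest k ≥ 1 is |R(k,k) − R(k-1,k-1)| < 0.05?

k = 3

|R(1,1) − R(0,0)| = 1.945168 ≥ 0.05
|R(2,2) − R(1,1)| = 0.103445 ≥ 0.05
|R(3,3) − R(2,2)| = 0.001777 < 0.05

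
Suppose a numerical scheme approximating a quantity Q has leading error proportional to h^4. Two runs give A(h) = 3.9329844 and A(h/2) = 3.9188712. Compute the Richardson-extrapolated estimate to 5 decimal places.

3.91793

The leading error scales as h^4; refining by a factor of 2 reduces it by 2^4 = 16.
Extrapolated value = (16·A(h/2) − A(h)) / (16 − 1)
= (16·3.9188712 − 3.9329844) / 15
= 58.7689548 / 15 = 3.9179303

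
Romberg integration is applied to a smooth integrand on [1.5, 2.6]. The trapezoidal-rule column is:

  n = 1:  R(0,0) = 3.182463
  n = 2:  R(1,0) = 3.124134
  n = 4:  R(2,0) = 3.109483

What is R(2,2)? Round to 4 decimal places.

3.1046

Richardson extrapolation on the trapezoidal column (denominator 4−1=3):
R(1,1) = 3.124134 + (3.124134 − 3.182463)/3 = 3.104691
R(2,1) = 3.109483 + (3.109483 − 3.124134)/3 = 3.104599
R(2,2) = 3.104599 + (3.104599 − 3.104691)/15 = 3.104593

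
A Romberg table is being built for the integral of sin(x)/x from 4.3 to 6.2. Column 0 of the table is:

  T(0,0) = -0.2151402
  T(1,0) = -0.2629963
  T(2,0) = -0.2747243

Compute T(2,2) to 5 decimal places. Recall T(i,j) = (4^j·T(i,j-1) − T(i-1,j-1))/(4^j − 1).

-0.27861

T(1,1) = -0.2629963 + (-0.2629963 − (-0.2151402))/3 = -0.2789483
T(2,1) = (4·(-0.2747243) − (-0.2629963)) / 3 = -0.2786336
T(2,2) = -0.2786336 + (-0.2786336 − (-0.2789483))/15 = -0.2786126
(Column j=1 coincides with Simpson's rule on the same nodes.)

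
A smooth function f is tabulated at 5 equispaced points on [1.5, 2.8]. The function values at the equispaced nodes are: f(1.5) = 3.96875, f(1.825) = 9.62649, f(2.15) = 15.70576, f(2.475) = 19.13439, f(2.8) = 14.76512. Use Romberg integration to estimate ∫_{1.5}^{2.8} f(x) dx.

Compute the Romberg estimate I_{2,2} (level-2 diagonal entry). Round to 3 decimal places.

I_{0,0} (trapezoid, 1 panel, h=1.3000): 12.17702
I_{1,0} (trapezoid, 2 panels, h=0.6500): 16.29725
I_{2,0} (trapezoid, 4 panels, h=0.3250): 17.49591
I_{1,1} = 16.29725 + (16.29725 − 12.17702)/3 = 17.67066
I_{2,1} = 17.49591 + (17.49591 − 16.29725)/3 = 17.89546
I_{2,2} = 17.89546 + (17.89546 − 17.67066)/15 = 17.91045

17.910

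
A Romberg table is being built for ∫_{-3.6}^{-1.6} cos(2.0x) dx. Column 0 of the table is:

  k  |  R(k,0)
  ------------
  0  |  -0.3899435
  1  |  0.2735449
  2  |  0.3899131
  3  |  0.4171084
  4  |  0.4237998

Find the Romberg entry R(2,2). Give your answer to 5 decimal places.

0.42430

Richardson extrapolation on the trapezoidal column (denominator 4−1=3):
R(1,1) = (4·0.2735449 − (-0.3899435)) / 3 = 0.4947077
R(2,1) = (4·0.3899131 − 0.2735449) / 3 = 0.4287025
R(2,2) = (16·0.4287025 − 0.4947077) / 15 = 0.4243022
(Column j=1 coincides with Simpson's rule on the same nodes.)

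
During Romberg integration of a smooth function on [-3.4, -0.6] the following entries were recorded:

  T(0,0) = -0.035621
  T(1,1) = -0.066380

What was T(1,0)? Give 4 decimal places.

From T(1,1) = (4·T(1,0) − T(0,0))/3, solve for T(1,0):
4·T(1,0) = 3·(-0.066380) + (-0.035621) = -0.234761
T(1,0) = -0.058690

-0.0587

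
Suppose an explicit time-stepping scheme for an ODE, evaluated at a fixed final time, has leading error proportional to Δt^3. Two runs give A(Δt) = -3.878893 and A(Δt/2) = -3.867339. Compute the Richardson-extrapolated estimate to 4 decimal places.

The leading error scales as Δt^3; refining by a factor of 2 reduces it by 2^3 = 8.
Extrapolated value = (8·A(Δt/2) − A(Δt)) / (8 − 1)
= (8·(-3.867339) − (-3.878893)) / 7
= -27.059819 / 7 = -3.865688

-3.8657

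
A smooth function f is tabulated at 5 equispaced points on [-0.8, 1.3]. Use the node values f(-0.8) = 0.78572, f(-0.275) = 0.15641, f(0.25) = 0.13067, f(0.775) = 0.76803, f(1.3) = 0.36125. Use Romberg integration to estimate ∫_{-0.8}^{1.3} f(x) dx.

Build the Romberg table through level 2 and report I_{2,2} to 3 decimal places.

I_{0,0} (trapezoid, 1 panel, h=2.1000): 1.20432
I_{1,0} (trapezoid, 2 panels, h=1.0500): 0.73936
I_{2,0} (trapezoid, 4 panels, h=0.5250): 0.85501
I_{1,1} = 0.73936 + (0.73936 − 1.20432)/3 = 0.58437
I_{2,1} = 0.85501 + (0.85501 − 0.73936)/3 = 0.89356
I_{2,2} = 0.89356 + (0.89356 − 0.58437)/15 = 0.91417

0.914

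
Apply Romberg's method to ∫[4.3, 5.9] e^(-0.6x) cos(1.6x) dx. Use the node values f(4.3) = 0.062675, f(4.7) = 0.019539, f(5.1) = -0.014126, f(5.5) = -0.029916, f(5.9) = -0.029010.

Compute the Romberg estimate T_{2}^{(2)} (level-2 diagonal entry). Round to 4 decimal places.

T_{0}^{(0)} (trapezoid, 1 panel, h=1.6000): 0.026932
T_{1}^{(0)} (trapezoid, 2 panels, h=0.8000): 0.002165
T_{2}^{(0)} (trapezoid, 4 panels, h=0.4000): -0.003068
T_{1}^{(1)} = 0.002165 + (0.002165 − 0.026932)/3 = -0.006091
T_{2}^{(1)} = -0.003068 + (-0.003068 − 0.002165)/3 = -0.004812
T_{2}^{(2)} = -0.004812 + (-0.004812 − (-0.006091))/15 = -0.004727

-0.0047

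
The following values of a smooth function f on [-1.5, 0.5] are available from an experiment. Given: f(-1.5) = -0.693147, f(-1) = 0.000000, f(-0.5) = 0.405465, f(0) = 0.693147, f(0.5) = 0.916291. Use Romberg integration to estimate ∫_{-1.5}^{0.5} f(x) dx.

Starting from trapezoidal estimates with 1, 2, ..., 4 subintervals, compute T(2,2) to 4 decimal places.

0.6357

T(0,0) (trapezoid, 1 panel, h=2.0000): 0.223144
T(1,0) (trapezoid, 2 panels, h=1.0000): 0.517037
T(2,0) (trapezoid, 4 panels, h=0.5000): 0.605092
T(1,1) = 0.517037 + (0.517037 − 0.223144)/3 = 0.615001
T(2,1) = 0.605092 + (0.605092 − 0.517037)/3 = 0.634444
T(2,2) = 0.634444 + (0.634444 − 0.615001)/15 = 0.635740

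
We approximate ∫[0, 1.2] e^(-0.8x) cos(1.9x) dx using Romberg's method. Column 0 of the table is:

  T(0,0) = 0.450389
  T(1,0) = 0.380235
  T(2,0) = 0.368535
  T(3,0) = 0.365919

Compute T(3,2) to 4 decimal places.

Richardson extrapolation on the trapezoidal column (denominator 4−1=3):
T(2,1) = 0.368535 + (0.368535 − 0.380235)/3 = 0.364635
T(3,1) = 0.365919 + (0.365919 − 0.368535)/3 = 0.365047
T(3,2) = (16·0.365047 − 0.364635) / 15 = 0.365074
(Column j=1 coincides with Simpson's rule on the same nodes.)

0.3651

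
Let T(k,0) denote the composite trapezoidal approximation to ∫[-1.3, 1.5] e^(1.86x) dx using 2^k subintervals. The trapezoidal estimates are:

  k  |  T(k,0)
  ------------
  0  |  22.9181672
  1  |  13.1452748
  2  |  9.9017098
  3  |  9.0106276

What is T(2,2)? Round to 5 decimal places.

T(1,1) = 13.1452748 + (13.1452748 − 22.9181672)/3 = 9.8876440
T(2,1) = 9.9017098 + (9.9017098 − 13.1452748)/3 = 8.8205215
T(2,2) = 8.8205215 + (8.8205215 − 9.8876440)/15 = 8.7493800

8.74938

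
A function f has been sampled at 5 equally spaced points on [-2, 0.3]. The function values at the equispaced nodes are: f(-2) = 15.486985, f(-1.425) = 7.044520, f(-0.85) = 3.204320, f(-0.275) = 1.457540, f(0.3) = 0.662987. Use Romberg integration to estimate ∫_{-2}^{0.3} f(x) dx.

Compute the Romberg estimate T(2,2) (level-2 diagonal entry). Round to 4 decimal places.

T(0,0) (trapezoid, 1 panel, h=2.3000): 18.572468
T(1,0) (trapezoid, 2 panels, h=1.1500): 12.971202
T(2,0) (trapezoid, 4 panels, h=0.5750): 11.374285
T(1,1) = 12.971202 + (12.971202 − 18.572468)/3 = 11.104113
T(2,1) = 11.374285 + (11.374285 − 12.971202)/3 = 10.841979
T(2,2) = 10.841979 + (10.841979 − 11.104113)/15 = 10.824503

10.8245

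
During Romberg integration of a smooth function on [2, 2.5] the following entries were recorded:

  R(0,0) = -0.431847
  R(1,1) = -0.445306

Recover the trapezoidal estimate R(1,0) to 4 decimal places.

-0.4419

From R(1,1) = (4·R(1,0) − R(0,0))/3, solve for R(1,0):
4·R(1,0) = 3·(-0.445306) + (-0.431847) = -1.767765
R(1,0) = -0.441941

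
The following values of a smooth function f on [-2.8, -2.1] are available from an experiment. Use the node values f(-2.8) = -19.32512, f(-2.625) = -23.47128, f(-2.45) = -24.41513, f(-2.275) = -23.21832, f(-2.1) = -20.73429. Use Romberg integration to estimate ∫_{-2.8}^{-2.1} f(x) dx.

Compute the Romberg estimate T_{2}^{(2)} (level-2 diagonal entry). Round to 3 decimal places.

T_{0}^{(0)} (trapezoid, 1 panel, h=0.7000): -14.02079
T_{1}^{(0)} (trapezoid, 2 panels, h=0.3500): -15.55569
T_{2}^{(0)} (trapezoid, 4 panels, h=0.1750): -15.94853
T_{1}^{(1)} = -15.55569 + (-15.55569 − (-14.02079))/3 = -16.06732
T_{2}^{(1)} = -15.94853 + (-15.94853 − (-15.55569))/3 = -16.07948
T_{2}^{(2)} = -16.07948 + (-16.07948 − (-16.06732))/15 = -16.08029

-16.080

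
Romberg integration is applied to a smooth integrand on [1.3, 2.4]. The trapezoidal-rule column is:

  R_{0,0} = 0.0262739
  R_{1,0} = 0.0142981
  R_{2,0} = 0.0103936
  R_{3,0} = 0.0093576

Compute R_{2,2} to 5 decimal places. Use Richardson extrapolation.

R_{1,1} = 0.0142981 + (0.0142981 − 0.0262739)/3 = 0.0103062
R_{2,1} = 0.0103936 + (0.0103936 − 0.0142981)/3 = 0.0090921
R_{2,2} = (16·0.0090921 − 0.0103062) / 15 = 0.0090112
(Column j=1 coincides with Simpson's rule on the same nodes.)

0.00901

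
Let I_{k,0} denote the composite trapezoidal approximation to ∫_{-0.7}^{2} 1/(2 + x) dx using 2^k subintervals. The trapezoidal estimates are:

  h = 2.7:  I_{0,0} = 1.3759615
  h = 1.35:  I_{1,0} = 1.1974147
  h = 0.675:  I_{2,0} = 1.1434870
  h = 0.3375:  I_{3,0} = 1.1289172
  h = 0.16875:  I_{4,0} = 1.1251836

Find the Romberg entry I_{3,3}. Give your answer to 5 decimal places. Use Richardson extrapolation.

I_{1,1} = (4·1.1974147 − 1.3759615) / 3 = 1.1378991
I_{2,1} = 1.1434870 + (1.1434870 − 1.1974147)/3 = 1.1255111
I_{3,1} = (4·1.1289172 − 1.1434870) / 3 = 1.1240606
I_{2,2} = (16·1.1255111 − 1.1378991) / 15 = 1.1246852
I_{3,2} = (16·1.1240606 − 1.1255111) / 15 = 1.1239639
I_{3,3} = (64·1.1239639 − 1.1246852) / 63 = 1.1239525

1.12395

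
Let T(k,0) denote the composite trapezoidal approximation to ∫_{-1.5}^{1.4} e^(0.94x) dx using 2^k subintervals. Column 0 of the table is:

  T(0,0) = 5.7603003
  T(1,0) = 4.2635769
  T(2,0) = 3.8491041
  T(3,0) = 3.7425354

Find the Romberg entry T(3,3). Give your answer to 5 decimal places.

T(1,1) = 4.2635769 + (4.2635769 − 5.7603003)/3 = 3.7646691
T(2,1) = 3.8491041 + (3.8491041 − 4.2635769)/3 = 3.7109465
T(3,1) = 3.7425354 + (3.7425354 − 3.8491041)/3 = 3.7070125
T(2,2) = 3.7109465 + (3.7109465 − 3.7646691)/15 = 3.7073650
T(3,2) = 3.7070125 + (3.7070125 − 3.7109465)/15 = 3.7067502
T(3,3) = 3.7067502 + (3.7067502 − 3.7073650)/63 = 3.7067404

3.70674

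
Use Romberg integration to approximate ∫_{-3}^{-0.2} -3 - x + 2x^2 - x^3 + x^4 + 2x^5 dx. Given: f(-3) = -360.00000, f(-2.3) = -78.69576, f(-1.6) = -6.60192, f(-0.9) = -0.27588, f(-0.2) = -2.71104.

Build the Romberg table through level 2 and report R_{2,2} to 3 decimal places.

-160.076

R_{0,0} (trapezoid, 1 panel, h=2.8000): -507.79546
R_{1,0} (trapezoid, 2 panels, h=1.4000): -263.14042
R_{2,0} (trapezoid, 4 panels, h=0.7000): -186.85036
R_{1,1} = -263.14042 + (-263.14042 − (-507.79546))/3 = -181.58874
R_{2,1} = -186.85036 + (-186.85036 − (-263.14042))/3 = -161.42034
R_{2,2} = -161.42034 + (-161.42034 − (-181.58874))/15 = -160.07578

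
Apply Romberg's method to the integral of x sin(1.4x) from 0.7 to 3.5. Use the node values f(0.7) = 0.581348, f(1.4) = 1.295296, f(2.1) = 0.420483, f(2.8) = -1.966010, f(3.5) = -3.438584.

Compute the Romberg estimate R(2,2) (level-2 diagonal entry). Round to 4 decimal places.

R(0,0) (trapezoid, 1 panel, h=2.8000): -4.000130
R(1,0) (trapezoid, 2 panels, h=1.4000): -1.411389
R(2,0) (trapezoid, 4 panels, h=0.7000): -1.175194
R(1,1) = -1.411389 + (-1.411389 − (-4.000130))/3 = -0.548475
R(2,1) = -1.175194 + (-1.175194 − (-1.411389))/3 = -1.096462
R(2,2) = -1.096462 + (-1.096462 − (-0.548475))/15 = -1.132994

-1.1330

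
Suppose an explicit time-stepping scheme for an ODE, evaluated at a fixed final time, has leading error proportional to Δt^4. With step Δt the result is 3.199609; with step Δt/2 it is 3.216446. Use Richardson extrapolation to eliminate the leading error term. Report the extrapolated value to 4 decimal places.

3.2176

Extrapolated value = (16·A(Δt/2) − A(Δt)) / (16 − 1)
= (16·3.216446 − 3.199609) / 15
= 48.263527 / 15 = 3.217568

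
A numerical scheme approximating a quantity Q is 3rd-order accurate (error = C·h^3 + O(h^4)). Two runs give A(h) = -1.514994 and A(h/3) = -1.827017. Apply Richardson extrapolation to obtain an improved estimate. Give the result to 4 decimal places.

The leading error scales as h^3; refining by a factor of 3 reduces it by 3^3 = 27.
Extrapolated value = (27·A(h/3) − A(h)) / (27 − 1)
= (27·(-1.827017) − (-1.514994)) / 26
= -47.814465 / 26 = -1.839018

-1.8390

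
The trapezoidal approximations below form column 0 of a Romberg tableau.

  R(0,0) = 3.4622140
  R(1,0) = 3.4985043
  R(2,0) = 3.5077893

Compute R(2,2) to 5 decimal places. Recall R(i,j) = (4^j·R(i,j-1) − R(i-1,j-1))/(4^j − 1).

3.51090

Richardson extrapolation on the trapezoidal column (denominator 4−1=3):
R(1,1) = 3.4985043 + (3.4985043 − 3.4622140)/3 = 3.5106011
R(2,1) = (4·3.5077893 − 3.4985043) / 3 = 3.5108843
R(2,2) = 3.5108843 + (3.5108843 − 3.5106011)/15 = 3.5109032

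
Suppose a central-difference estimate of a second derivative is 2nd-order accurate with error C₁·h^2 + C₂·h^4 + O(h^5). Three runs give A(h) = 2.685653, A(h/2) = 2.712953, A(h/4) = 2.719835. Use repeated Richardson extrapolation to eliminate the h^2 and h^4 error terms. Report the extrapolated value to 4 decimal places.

2.7221

First eliminate the h^2 term (factor 2^2 = 4):
  B₁ = (4·2.712953 − 2.685653)/3 = 2.722053
  B₂ = (4·2.719835 − 2.712953)/3 = 2.722129
Then eliminate the h^4 term (factor 2^4 = 16):
  (16·2.722129 − 2.722053)/15 = 2.722134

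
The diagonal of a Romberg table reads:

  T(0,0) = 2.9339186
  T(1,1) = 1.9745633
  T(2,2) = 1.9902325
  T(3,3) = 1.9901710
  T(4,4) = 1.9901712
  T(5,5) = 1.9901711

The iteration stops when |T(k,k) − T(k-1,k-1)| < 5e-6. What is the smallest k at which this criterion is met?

k = 4

|T(1,1) − T(0,0)| = 0.9593553 ≥ 5e-6
|T(2,2) − T(1,1)| = 0.0156692 ≥ 5e-6
|T(3,3) − T(2,2)| = 0.0000615 ≥ 5e-6
|T(4,4) − T(3,3)| = 0.0000002 < 5e-6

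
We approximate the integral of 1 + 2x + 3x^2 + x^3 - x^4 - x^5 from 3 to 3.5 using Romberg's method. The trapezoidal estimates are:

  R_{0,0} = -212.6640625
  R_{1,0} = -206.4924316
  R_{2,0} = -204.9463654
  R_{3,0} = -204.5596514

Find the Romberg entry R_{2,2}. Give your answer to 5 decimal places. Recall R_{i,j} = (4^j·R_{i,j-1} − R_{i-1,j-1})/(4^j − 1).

-204.43073

Richardson extrapolation on the trapezoidal column (denominator 4−1=3):
R_{1,1} = (4·(-206.4924316) − (-212.6640625)) / 3 = -204.4352213
R_{2,1} = -204.9463654 + (-204.9463654 − (-206.4924316))/3 = -204.4310100
R_{2,2} = -204.4310100 + (-204.4310100 − (-204.4352213))/15 = -204.4307292
(Column j=1 coincides with Simpson's rule on the same nodes.)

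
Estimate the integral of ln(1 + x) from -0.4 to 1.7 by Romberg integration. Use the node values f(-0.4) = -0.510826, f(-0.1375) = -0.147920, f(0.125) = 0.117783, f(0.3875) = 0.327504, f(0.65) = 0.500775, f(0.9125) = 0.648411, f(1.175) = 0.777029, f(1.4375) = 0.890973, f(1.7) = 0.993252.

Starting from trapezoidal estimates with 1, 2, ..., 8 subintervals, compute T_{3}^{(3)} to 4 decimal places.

0.8882

T_{0}^{(0)} (trapezoid, 1 panel, h=2.1000): 0.506547
T_{1}^{(0)} (trapezoid, 2 panels, h=1.0500): 0.779087
T_{2}^{(0)} (trapezoid, 4 panels, h=0.5250): 0.859320
T_{3}^{(0)} (trapezoid, 8 panels, h=0.2625): 0.880889
T_{1}^{(1)} = 0.779087 + (0.779087 − 0.506547)/3 = 0.869934
T_{2}^{(1)} = 0.859320 + (0.859320 − 0.779087)/3 = 0.886064
T_{3}^{(1)} = 0.880889 + (0.880889 − 0.859320)/3 = 0.888079
T_{2}^{(2)} = 0.886064 + (0.886064 − 0.869934)/15 = 0.887139
T_{3}^{(2)} = 0.888079 + (0.888079 − 0.886064)/15 = 0.888213
T_{3}^{(3)} = 0.888213 + (0.888213 − 0.887139)/63 = 0.888230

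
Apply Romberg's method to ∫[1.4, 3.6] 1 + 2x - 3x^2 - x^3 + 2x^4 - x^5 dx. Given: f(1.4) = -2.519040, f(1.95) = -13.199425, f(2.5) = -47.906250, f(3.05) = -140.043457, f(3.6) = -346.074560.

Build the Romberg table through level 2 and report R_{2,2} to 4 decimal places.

R_{0,0} (trapezoid, 1 panel, h=2.2000): -383.452960
R_{1,0} (trapezoid, 2 panels, h=1.1000): -244.423355
R_{2,0} (trapezoid, 4 panels, h=0.5500): -206.495263
R_{1,1} = -244.423355 + (-244.423355 − (-383.452960))/3 = -198.080153
R_{2,1} = -206.495263 + (-206.495263 − (-244.423355))/3 = -193.852566
R_{2,2} = -193.852566 + (-193.852566 − (-198.080153))/15 = -193.570727

-193.5707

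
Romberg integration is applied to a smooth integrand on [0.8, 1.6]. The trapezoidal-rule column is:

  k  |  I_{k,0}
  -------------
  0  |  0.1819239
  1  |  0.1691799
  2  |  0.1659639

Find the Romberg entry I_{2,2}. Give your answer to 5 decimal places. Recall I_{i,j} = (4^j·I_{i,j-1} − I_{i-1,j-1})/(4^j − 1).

0.16489

Richardson extrapolation on the trapezoidal column (denominator 4−1=3):
I_{1,1} = 0.1691799 + (0.1691799 − 0.1819239)/3 = 0.1649319
I_{2,1} = (4·0.1659639 − 0.1691799) / 3 = 0.1648919
I_{2,2} = (16·0.1648919 − 0.1649319) / 15 = 0.1648892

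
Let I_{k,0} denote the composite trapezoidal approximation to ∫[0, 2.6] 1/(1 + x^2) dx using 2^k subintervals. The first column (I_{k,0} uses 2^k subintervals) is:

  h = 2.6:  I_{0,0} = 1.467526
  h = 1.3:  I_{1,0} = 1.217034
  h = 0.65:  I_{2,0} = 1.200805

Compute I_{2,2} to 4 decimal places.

I_{1,1} = (4·1.217034 − 1.467526) / 3 = 1.133537
I_{2,1} = 1.200805 + (1.200805 − 1.217034)/3 = 1.195395
I_{2,2} = (16·1.195395 − 1.133537) / 15 = 1.199519
(Column j=1 coincides with Simpson's rule on the same nodes.)

1.1995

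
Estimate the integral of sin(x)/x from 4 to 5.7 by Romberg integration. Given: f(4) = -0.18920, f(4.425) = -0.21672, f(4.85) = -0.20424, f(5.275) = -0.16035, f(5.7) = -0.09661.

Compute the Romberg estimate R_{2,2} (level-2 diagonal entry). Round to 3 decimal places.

-0.312

R_{0,0} (trapezoid, 1 panel, h=1.7000): -0.24294
R_{1,0} (trapezoid, 2 panels, h=0.8500): -0.29507
R_{2,0} (trapezoid, 4 panels, h=0.4250): -0.30779
R_{1,1} = -0.29507 + (-0.29507 − (-0.24294))/3 = -0.31245
R_{2,1} = -0.30779 + (-0.30779 − (-0.29507))/3 = -0.31203
R_{2,2} = -0.31203 + (-0.31203 − (-0.31245))/15 = -0.31200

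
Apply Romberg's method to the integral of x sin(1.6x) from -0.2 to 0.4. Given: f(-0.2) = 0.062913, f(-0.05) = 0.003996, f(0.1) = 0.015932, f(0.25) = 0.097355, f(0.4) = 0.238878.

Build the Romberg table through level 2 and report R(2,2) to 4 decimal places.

0.0370

R(0,0) (trapezoid, 1 panel, h=0.6000): 0.090537
R(1,0) (trapezoid, 2 panels, h=0.3000): 0.050048
R(2,0) (trapezoid, 4 panels, h=0.1500): 0.040227
R(1,1) = 0.050048 + (0.050048 − 0.090537)/3 = 0.036552
R(2,1) = 0.040227 + (0.040227 − 0.050048)/3 = 0.036953
R(2,2) = 0.036953 + (0.036953 − 0.036552)/15 = 0.036980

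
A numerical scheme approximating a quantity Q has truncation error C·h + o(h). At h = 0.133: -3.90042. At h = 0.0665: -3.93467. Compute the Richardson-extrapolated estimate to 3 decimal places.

The leading error scales as h; refining by a factor of 2 reduces it by 2^1 = 2.
Extrapolated value = (2·A(h/2) − A(h)) / (2 − 1)
= (2·(-3.93467) − (-3.90042)) / 1
= -3.96892 / 1 = -3.96892

-3.969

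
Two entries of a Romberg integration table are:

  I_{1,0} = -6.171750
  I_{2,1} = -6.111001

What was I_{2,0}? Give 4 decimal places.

From I_{2,1} = (4·I_{2,0} − I_{1,0})/3, solve for I_{2,0}:
4·I_{2,0} = 3·(-6.111001) + (-6.171750) = -24.504753
I_{2,0} = -6.126188

-6.1262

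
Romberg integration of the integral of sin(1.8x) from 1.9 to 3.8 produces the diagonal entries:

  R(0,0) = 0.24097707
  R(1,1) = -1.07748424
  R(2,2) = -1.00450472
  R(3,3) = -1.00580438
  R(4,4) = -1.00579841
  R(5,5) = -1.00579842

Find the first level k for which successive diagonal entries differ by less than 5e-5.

k = 4

|R(1,1) − R(0,0)| = 1.31846131 ≥ 5e-5
|R(2,2) − R(1,1)| = 0.07297952 ≥ 5e-5
|R(3,3) − R(2,2)| = 0.00129966 ≥ 5e-5
|R(4,4) − R(3,3)| = 0.00000597 < 5e-5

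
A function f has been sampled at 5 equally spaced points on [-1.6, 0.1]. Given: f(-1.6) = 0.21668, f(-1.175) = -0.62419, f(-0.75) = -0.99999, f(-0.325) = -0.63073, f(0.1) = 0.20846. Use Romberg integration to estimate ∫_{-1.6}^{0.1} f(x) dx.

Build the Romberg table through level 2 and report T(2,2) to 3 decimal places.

T(0,0) (trapezoid, 1 panel, h=1.7000): 0.36137
T(1,0) (trapezoid, 2 panels, h=0.8500): -0.66931
T(2,0) (trapezoid, 4 panels, h=0.4250): -0.86799
T(1,1) = -0.66931 + (-0.66931 − 0.36137)/3 = -1.01287
T(2,1) = -0.86799 + (-0.86799 − (-0.66931))/3 = -0.93422
T(2,2) = -0.93422 + (-0.93422 − (-1.01287))/15 = -0.92898

-0.929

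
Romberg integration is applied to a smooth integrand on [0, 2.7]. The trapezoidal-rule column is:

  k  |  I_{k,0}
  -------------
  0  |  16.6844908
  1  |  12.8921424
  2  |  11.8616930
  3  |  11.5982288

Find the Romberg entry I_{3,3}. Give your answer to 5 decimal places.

Richardson extrapolation on the trapezoidal column (denominator 4−1=3):
I_{1,1} = 12.8921424 + (12.8921424 − 16.6844908)/3 = 11.6280263
I_{2,1} = 11.8616930 + (11.8616930 − 12.8921424)/3 = 11.5182099
I_{3,1} = 11.5982288 + (11.5982288 − 11.8616930)/3 = 11.5104074
I_{2,2} = 11.5182099 + (11.5182099 − 11.6280263)/15 = 11.5108888
I_{3,2} = 11.5104074 + (11.5104074 − 11.5182099)/15 = 11.5098872
I_{3,3} = (64·11.5098872 − 11.5108888) / 63 = 11.5098713

11.50987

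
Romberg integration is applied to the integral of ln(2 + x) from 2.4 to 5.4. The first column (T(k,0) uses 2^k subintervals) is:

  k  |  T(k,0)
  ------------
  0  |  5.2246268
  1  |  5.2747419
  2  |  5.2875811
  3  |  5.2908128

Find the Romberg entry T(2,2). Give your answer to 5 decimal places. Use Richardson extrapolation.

Richardson extrapolation on the trapezoidal column (denominator 4−1=3):
T(1,1) = 5.2747419 + (5.2747419 − 5.2246268)/3 = 5.2914469
T(2,1) = (4·5.2875811 − 5.2747419) / 3 = 5.2918608
T(2,2) = (16·5.2918608 − 5.2914469) / 15 = 5.2918884

5.29189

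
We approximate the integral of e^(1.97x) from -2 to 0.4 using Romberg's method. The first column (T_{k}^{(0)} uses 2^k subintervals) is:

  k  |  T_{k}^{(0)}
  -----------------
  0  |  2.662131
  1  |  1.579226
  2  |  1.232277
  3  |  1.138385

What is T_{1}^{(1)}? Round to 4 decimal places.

Richardson extrapolation on the trapezoidal column (denominator 4−1=3):
T_{1}^{(1)} = (4·1.579226 − 2.662131) / 3 = 1.218258

1.2183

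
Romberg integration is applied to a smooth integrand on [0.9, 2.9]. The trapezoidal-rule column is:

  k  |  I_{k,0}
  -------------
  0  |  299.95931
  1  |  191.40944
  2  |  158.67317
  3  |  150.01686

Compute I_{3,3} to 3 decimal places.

Richardson extrapolation on the trapezoidal column (denominator 4−1=3):
I_{1,1} = (4·191.40944 − 299.95931) / 3 = 155.22615
I_{2,1} = (4·158.67317 − 191.40944) / 3 = 147.76108
I_{3,1} = 150.01686 + (150.01686 − 158.67317)/3 = 147.13142
I_{2,2} = 147.76108 + (147.76108 − 155.22615)/15 = 147.26341
I_{3,2} = 147.13142 + (147.13142 − 147.76108)/15 = 147.08944
I_{3,3} = 147.08944 + (147.08944 − 147.26341)/63 = 147.08668

147.087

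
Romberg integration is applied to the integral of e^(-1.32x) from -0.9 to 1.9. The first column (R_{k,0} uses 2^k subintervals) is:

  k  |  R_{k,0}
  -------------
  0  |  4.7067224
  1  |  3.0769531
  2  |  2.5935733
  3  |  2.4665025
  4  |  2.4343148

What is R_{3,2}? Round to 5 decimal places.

Richardson extrapolation on the trapezoidal column (denominator 4−1=3):
R_{2,1} = 2.5935733 + (2.5935733 − 3.0769531)/3 = 2.4324467
R_{3,1} = (4·2.4665025 − 2.5935733) / 3 = 2.4241456
R_{3,2} = 2.4241456 + (2.4241456 − 2.4324467)/15 = 2.4235922

2.42359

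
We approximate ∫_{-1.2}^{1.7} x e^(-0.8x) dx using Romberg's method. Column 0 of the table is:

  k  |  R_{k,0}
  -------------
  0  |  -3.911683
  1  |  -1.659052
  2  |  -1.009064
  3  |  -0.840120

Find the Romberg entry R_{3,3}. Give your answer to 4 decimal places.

-0.7832

Richardson extrapolation on the trapezoidal column (denominator 4−1=3):
R_{1,1} = -1.659052 + (-1.659052 − (-3.911683))/3 = -0.908175
R_{2,1} = -1.009064 + (-1.009064 − (-1.659052))/3 = -0.792401
R_{3,1} = -0.840120 + (-0.840120 − (-1.009064))/3 = -0.783805
R_{2,2} = (16·(-0.792401) − (-0.908175)) / 15 = -0.784683
R_{3,2} = (16·(-0.783805) − (-0.792401)) / 15 = -0.783232
R_{3,3} = (64·(-0.783232) − (-0.784683)) / 63 = -0.783209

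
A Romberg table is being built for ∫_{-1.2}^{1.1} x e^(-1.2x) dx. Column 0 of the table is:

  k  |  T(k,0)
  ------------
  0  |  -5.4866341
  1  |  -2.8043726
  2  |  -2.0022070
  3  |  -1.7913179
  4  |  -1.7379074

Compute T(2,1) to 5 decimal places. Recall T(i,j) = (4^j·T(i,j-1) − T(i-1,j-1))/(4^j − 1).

-1.73482

Richardson extrapolation on the trapezoidal column (denominator 4−1=3):
T(2,1) = -2.0022070 + (-2.0022070 − (-2.8043726))/3 = -1.7348185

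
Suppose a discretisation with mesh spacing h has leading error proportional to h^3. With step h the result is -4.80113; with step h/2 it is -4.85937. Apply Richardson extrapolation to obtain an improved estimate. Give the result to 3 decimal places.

-4.868

Extrapolated value = (8·A(h/2) − A(h)) / (8 − 1)
= (8·(-4.85937) − (-4.80113)) / 7
= -34.07383 / 7 = -4.86769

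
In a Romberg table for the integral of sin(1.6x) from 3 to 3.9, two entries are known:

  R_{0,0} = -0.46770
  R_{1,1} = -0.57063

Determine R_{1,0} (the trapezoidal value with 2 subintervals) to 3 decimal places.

From R_{1,1} = (4·R_{1,0} − R_{0,0})/3, solve for R_{1,0}:
4·R_{1,0} = 3·(-0.57063) + (-0.46770) = -2.17959
R_{1,0} = -0.54490

-0.545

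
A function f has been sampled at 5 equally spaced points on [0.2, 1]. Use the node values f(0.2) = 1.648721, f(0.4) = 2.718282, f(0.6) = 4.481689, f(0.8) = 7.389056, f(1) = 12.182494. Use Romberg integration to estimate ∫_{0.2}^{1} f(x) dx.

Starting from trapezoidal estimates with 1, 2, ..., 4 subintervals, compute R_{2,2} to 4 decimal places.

4.2136

R_{0,0} (trapezoid, 1 panel, h=0.8000): 5.532486
R_{1,0} (trapezoid, 2 panels, h=0.4000): 4.558919
R_{2,0} (trapezoid, 4 panels, h=0.2000): 4.300927
R_{1,1} = 4.558919 + (4.558919 − 5.532486)/3 = 4.234397
R_{2,1} = 4.300927 + (4.300927 − 4.558919)/3 = 4.214930
R_{2,2} = 4.214930 + (4.214930 − 4.234397)/15 = 4.213632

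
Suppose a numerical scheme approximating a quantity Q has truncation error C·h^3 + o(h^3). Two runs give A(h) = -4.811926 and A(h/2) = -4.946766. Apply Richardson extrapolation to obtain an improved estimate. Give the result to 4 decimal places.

The leading error scales as h^3; refining by a factor of 2 reduces it by 2^3 = 8.
Extrapolated value = (8·A(h/2) − A(h)) / (8 − 1)
= (8·(-4.946766) − (-4.811926)) / 7
= -34.762202 / 7 = -4.966029

-4.9660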